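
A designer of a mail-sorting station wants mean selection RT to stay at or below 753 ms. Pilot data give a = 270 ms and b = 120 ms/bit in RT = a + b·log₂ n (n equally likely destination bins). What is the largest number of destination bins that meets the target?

16

Information budget: (753 − 270)/120 = 4.0250 bits, so n ≤ 2^4.0250 = 16.280 → at most 16.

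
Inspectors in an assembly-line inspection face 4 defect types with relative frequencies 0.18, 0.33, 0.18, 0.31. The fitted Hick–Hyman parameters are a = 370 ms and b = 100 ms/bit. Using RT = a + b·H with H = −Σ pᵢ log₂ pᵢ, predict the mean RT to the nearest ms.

564 ms

Entropy contributions −pᵢ log₂ pᵢ: 0.4453, 0.5278, 0.4453, 0.5238; sum H = 1.9422 bits.
RT = a + bH = 370 + 100·1.9422 = 564.22 ms.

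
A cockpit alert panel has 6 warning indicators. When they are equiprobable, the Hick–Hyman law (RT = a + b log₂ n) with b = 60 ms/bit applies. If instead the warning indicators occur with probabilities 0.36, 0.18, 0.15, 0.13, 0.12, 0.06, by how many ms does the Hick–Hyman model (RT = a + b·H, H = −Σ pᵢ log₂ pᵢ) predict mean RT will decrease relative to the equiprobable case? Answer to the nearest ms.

12 ms

The RT saving is b·ΔH. Equiprobable H₀ = log₂(6) = 2.5850 bits; with the given probabilities H = 2.3797 bits.
b·(H₀ − H) = 60 × (2.5850 − 2.3797) = 12.31 ms.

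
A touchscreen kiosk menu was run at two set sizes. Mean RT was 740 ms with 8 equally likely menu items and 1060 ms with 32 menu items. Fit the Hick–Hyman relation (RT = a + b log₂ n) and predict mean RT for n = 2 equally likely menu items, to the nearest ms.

420 ms

Fit slope and intercept:
  b = (1060 − 740) / (log₂ 32 − log₂ 8) = 320 / (5 − 3) = 160 ms/bit
  a = 740 − 160 × 3 = 260 ms
Then RT(2) = 260 + 160 × log₂ 2 = 260 + 160 × 1 ≈ 420.000 ms.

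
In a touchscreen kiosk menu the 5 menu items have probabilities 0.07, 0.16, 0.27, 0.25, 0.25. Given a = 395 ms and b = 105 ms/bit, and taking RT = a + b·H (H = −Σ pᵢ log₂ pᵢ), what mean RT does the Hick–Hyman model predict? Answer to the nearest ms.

626 ms

H = 0.07·log₂(1/0.07) + 0.16·log₂(1/0.16) + 0.27·log₂(1/0.27) + 0.25·log₂(1/0.25) + 0.25·log₂(1/0.25) = 2.2016 bits.
RT = 395 + 105 × 2.2016 = 626.17 ms.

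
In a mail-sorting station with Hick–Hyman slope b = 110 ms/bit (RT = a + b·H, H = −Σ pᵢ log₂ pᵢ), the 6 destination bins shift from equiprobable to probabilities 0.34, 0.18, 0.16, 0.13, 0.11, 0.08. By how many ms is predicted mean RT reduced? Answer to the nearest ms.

The RT saving is b·ΔH. Equiprobable H₀ = log₂(6) = 2.5850 bits; with the given probabilities H = 2.4219 bits.
b·(H₀ − H) = 110 × (2.5850 − 2.4219) = 17.93 ms.

18 ms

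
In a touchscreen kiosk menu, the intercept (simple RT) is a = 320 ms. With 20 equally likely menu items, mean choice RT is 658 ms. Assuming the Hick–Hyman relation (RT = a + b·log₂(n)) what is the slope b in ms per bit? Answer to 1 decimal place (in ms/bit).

78.2 ms/bit

log₂(20) = 4.3219 bits.
b = (RT − a)/log₂ n = (658 − 320) / 4.3219 = 78.206 ms/bit.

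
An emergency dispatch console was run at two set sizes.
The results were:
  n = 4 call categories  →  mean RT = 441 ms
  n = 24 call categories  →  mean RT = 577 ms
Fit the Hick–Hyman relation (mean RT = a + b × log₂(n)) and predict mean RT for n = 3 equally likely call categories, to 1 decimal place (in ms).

419.2 ms

RT is linear in log₂ n, so two points fix the line:
  b = (577 − 441) / (log₂ 24 − log₂ 4) = 136 / (4.5850 − 2) = 52.612 ms/bit
  a = 441 − 52.612 × 2 = 335.776 ms
Then RT(3) = 335.776 + 52.612 × log₂ 3 = 335.776 + 52.612 × 1.5850 ≈ 419.164 ms.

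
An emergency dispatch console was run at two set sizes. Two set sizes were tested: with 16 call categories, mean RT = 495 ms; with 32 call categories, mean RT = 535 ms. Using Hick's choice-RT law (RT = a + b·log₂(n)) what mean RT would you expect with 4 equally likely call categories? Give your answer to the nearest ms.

RT is linear in log₂ n, so two points fix the line:
  b = (535 − 495) / (log₂ 32 − log₂ 16) = 40 / (5 − 4) = 40 ms/bit
  a = 495 − 40 × 4 = 335 ms
Then RT(4) = 335 + 40 × log₂ 4 = 335 + 40 × 2 ≈ 415.000 ms.

415 ms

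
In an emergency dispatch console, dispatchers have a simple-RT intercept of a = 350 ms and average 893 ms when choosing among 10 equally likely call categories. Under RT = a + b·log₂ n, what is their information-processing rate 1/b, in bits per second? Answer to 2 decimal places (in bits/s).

Choice component = 893 − 350 = 543 ms over log₂(10) = 3.3219 bits.
b = 543 / 3.3219 = 163.459 ms/bit, so 1/b = 6.118 bits/s.

6.12 bits/s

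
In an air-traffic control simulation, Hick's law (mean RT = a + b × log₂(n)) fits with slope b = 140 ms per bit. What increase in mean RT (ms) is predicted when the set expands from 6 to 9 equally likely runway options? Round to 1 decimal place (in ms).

81.9 ms

Only the slope matters, since a is common to both: ΔRT = b·log₂(n₂/n₁).
log₂(9) − log₂(6) = 3.1699 − 2.5850 = 0.5850.
ΔRT = 140 × 0.5850 = 81.895 ms.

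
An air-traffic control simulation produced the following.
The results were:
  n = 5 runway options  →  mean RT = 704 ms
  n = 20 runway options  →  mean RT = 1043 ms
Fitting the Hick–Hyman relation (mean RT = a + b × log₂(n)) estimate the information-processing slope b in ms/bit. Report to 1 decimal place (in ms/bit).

b = (RT₂ − RT₁)/(log₂ n₂ − log₂ n₁) = (1043 − 704)/(4.3219 − 2.3219) = 169.500 ms/bit.

169.5 ms/bit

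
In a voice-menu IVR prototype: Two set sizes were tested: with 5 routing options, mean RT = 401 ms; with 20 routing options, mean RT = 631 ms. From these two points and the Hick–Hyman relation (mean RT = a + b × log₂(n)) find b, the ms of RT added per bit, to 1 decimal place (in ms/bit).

The slope on a log₂ axis is (631 − 401) / (4.3219 − 2.3219) = 115.000 ms/bit.

115.0 ms/bit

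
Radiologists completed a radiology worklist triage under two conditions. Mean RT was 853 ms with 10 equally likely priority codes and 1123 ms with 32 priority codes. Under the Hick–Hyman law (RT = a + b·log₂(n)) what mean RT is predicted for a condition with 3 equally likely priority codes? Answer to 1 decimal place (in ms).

573.5 ms

With log₂ n on the abscissa the relation is linear; from the two conditions:
  b = (1123 − 853) / (log₂ 32 − log₂ 10) = 270 / (5 − 3.3219) = 160.899 ms/bit
  a = 853 − 160.899 × 3.3219 = 318.505 ms
Then RT(3) = 318.505 + 160.899 × log₂ 3 = 318.505 + 160.899 × 1.5850 ≈ 573.524 ms.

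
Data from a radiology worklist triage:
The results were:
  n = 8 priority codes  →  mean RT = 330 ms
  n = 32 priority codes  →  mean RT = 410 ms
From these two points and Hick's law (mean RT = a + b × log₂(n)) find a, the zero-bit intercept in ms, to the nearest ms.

210 ms

b = (RT₂ − RT₁)/(log₂ n₂ − log₂ n₁) = (410 − 330)/(5 − 3) = 40 ms/bit.
a = RT₁ − b·log₂ n₁ = 330 − 40 × 3 = 210.000 ms.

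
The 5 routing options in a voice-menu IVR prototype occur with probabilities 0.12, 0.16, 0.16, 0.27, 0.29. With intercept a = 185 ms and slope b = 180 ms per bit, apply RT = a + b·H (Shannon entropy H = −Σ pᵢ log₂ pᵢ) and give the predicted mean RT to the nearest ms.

Entropy contributions −pᵢ log₂ pᵢ: 0.3671, 0.4230, 0.4230, 0.5100, 0.5179; sum H = 2.2410 bits.
RT = a + bH = 185 + 180·2.2410 = 588.38 ms.

588 ms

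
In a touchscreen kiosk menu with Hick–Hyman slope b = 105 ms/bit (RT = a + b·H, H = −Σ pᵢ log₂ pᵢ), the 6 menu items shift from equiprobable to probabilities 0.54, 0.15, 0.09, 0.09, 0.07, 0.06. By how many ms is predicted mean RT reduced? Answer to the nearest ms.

58 ms

The RT saving is b·ΔH. Equiprobable H₀ = log₂(6) = 2.5850 bits; with the given probabilities H = 2.0280 bits.
b·(H₀ − H) = 105 × (2.5850 − 2.0280) = 58.48 ms.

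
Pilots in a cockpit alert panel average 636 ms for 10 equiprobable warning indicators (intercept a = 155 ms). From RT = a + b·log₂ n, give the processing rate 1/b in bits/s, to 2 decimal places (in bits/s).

b = (636 − 155)/log₂ 10 = 481/3.3219 = 144.795 ms per bit = 0.14480 s/bit; the reciprocal is 6.906 bits/s.

6.91 bits/s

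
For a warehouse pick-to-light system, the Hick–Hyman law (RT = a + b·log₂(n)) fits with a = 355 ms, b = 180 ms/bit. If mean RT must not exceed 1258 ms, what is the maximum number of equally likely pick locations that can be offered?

Set 355 + 180·log₂ n ≤ 1258 → log₂ n ≤ (1258 − 355)/180 = 5.0167.
So n ≤ 2^5.0167 = 32.372; the largest integer n is 32.

32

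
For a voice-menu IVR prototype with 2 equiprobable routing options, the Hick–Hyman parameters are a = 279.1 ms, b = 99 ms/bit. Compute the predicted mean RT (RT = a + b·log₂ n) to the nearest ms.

378 ms

log₂(2) = 1 bits, so RT = 279.1 + 99 × 1 ≈ 378.100 ms.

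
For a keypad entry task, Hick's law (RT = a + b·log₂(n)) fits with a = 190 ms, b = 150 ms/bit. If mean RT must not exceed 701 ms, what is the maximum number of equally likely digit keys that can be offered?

Information budget: (701 − 190)/150 = 3.4067 bits, so n ≤ 2^3.4067 = 10.605 → at most 10.

10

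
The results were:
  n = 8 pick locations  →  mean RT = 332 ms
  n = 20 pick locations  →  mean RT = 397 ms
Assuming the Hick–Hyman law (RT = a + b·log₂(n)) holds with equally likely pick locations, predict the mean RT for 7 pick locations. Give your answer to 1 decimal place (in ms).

With log₂ n on the abscissa the relation is linear; from the two conditions:
  b = (397 − 332) / (log₂ 20 − log₂ 8) = 65 / (4.3219 − 3) = 49.171 ms/bit
  a = 332 − 49.171 × 3 = 184.488 ms
Then RT(7) = 184.488 + 49.171 × log₂ 7 = 184.488 + 49.171 × 2.8074 ≈ 322.528 ms.

322.5 ms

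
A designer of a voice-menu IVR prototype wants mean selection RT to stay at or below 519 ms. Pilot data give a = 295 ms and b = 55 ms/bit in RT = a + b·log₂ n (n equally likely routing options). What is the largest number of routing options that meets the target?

55·log₂ n ≤ 519 − 295 = 224, giving log₂ n ≤ 4.0727 and n ≤ 16.827. The largest whole number is 16.

16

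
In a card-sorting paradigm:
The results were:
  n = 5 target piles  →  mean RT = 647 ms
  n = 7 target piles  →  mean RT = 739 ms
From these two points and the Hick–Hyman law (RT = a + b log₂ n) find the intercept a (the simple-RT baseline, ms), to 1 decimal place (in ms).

206.9 ms

The slope on a log₂ axis is (739 − 647) / (2.8074 − 2.3219) = 189.524 ms/bit.
Intercept: a = 647 − 189.524·log₂(5) = 206.939 ms.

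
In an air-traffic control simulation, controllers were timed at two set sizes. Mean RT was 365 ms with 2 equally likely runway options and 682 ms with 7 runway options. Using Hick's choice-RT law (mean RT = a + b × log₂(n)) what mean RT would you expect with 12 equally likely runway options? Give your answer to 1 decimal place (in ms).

818.4 ms

Solve the two-equation system in a and b:
  b = (682 − 365) / (log₂ 7 − log₂ 2) = 317 / (2.8074 − 1) = 175.394 ms/bit
  a = 365 − 175.394 × 1 = 189.606 ms
Then RT(12) = 189.606 + 175.394 × log₂ 12 = 189.606 + 175.394 × 3.5850 ≈ 818.388 ms.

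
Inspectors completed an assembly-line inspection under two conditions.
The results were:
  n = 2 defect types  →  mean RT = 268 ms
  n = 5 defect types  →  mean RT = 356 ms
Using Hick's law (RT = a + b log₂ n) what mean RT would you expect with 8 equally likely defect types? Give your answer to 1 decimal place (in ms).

Fit slope and intercept:
  b = (356 − 268) / (log₂ 5 − log₂ 2) = 88 / (2.3219 − 1) = 66.569 ms/bit
  a = 268 − 66.569 × 1 = 201.431 ms
Then RT(8) = 201.431 + 66.569 × log₂ 8 = 201.431 + 66.569 × 3 ≈ 401.139 ms.

401.1 ms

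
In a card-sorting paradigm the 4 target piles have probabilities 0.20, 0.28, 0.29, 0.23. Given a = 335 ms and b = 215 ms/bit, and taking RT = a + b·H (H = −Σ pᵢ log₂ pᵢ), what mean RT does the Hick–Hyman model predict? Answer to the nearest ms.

762 ms

Entropy contributions −pᵢ log₂ pᵢ: 0.4644, 0.5142, 0.5179, 0.4877; sum H = 1.9842 bits.
RT = a + bH = 335 + 215·1.9842 = 761.60 ms.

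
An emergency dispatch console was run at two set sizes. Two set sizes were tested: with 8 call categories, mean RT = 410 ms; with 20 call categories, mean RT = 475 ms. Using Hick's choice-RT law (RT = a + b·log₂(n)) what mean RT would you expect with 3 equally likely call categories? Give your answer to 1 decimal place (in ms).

340.4 ms

With log₂ n on the abscissa the relation is linear; from the two conditions:
  b = (475 − 410) / (log₂ 20 − log₂ 8) = 65 / (4.3219 − 3) = 49.171 ms/bit
  a = 410 − 49.171 × 3 = 262.488 ms
Then RT(3) = 262.488 + 49.171 × log₂ 3 = 262.488 + 49.171 × 1.5850 ≈ 340.422 ms.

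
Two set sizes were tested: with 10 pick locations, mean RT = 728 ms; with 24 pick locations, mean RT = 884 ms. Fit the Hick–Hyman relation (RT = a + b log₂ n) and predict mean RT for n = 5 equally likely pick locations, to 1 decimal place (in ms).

604.5 ms

Fit slope and intercept:
  b = (884 − 728) / (log₂ 24 − log₂ 10) = 156 / (4.5850 − 3.3219) = 123.512 ms/bit
  a = 728 − 123.512 × 3.3219 = 317.702 ms
Then RT(5) = 317.702 + 123.512 × log₂ 5 = 317.702 + 123.512 × 2.3219 ≈ 604.488 ms.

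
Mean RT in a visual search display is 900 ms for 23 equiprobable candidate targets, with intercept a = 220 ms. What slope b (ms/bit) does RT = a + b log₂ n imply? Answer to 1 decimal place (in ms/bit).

log₂(23) = 4.5236 bits.
b = (RT − a)/log₂ n = (900 − 220) / 4.5236 = 150.324 ms/bit.

150.3 ms/bit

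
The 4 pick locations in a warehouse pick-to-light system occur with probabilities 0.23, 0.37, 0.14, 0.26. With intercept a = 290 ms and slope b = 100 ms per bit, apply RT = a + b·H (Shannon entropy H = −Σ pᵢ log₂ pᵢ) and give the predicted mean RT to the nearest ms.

482 ms

H = 0.23·log₂(1/0.23) + 0.37·log₂(1/0.37) + 0.14·log₂(1/0.14) + 0.26·log₂(1/0.26) = 1.9208 bits.
RT = 290 + 100 × 1.9208 = 482.08 ms.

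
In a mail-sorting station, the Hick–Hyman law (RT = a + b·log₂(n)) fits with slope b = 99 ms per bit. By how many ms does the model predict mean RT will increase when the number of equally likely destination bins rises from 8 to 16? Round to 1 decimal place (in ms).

Only the slope matters, since a is common to both: ΔRT = b·log₂(n₂/n₁).
log₂(16) − log₂(8) = log₂(16/8) = log₂(2) = 1.
ΔRT = 99 × 1.0000 = 99.000 ms.

99.0 ms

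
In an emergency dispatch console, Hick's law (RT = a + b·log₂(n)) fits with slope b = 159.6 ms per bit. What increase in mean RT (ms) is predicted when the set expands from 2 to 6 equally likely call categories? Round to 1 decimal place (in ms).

253.0 ms

The intercept a cancels: ΔRT = b·(log₂ n₂ − log₂ n₁) = b·log₂(n₂/n₁).
log₂(6) − log₂(2) = 2.5850 − 1 = 1.5850.
ΔRT = 159.6 × 1.5850 = 252.960 ms.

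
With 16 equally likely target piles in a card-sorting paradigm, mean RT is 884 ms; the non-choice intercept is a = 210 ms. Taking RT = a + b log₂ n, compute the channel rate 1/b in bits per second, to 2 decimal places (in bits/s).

b = (884 − 210)/log₂ 16 = 674/4 = 168.500 ms per bit = 0.16850 s/bit; the reciprocal is 5.935 bits/s.

5.93 bits/s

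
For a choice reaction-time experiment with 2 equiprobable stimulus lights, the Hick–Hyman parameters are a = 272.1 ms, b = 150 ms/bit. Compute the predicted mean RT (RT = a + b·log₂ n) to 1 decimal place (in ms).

422.1 ms

log₂(2) = 1 bits, so RT = 272.1 + 150 × 1 ≈ 422.100 ms.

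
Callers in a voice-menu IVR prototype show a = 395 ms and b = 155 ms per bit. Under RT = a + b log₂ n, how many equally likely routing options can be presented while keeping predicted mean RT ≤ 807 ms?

155·log₂ n ≤ 807 − 395 = 412, giving log₂ n ≤ 2.6581 and n ≤ 6.312. The largest whole number is 6.

6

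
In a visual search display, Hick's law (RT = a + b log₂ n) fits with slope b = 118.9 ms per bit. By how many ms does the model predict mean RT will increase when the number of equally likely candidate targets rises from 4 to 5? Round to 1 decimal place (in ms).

38.3 ms

Only the slope matters, since a is common to both: ΔRT = b·log₂(n₂/n₁).
log₂(5) − log₂(4) = 2.3219 − 2 = 0.3219.
ΔRT = 118.9 × 0.3219 = 38.277 ms.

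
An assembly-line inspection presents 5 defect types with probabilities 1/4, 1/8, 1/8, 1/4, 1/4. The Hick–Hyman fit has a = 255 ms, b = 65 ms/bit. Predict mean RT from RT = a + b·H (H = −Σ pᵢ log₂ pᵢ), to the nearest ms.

401 ms

Each term −pᵢ log₂ pᵢ: 0.25·2 + 0.125·3 + 0.125·3 + 0.25·2 + 0.25·2; summed, H = 2.250 bits.
Mean RT = a + bH = 255 + 65·2.250 = 401.25 ms.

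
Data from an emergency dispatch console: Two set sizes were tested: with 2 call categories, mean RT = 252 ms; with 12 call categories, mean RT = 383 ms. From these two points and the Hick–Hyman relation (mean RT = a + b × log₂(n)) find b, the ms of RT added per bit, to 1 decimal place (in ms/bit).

The slope on a log₂ axis is (383 − 252) / (3.5850 − 1) = 50.678 ms/bit.

50.7 ms/bit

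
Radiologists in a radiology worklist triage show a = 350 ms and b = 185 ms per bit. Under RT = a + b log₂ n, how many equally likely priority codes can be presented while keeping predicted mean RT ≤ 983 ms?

10

Information budget: (983 − 350)/185 = 3.4216 bits, so n ≤ 2^3.4216 = 10.715 → at most 10.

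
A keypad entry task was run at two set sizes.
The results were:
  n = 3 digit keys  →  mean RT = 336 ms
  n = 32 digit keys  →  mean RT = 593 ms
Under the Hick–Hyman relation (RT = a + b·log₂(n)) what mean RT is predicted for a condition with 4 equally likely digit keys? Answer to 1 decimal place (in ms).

Solve the two-equation system in a and b:
  b = (593 − 336) / (log₂ 32 − log₂ 3) = 257 / (5 − 1.5850) = 75.255 ms/bit
  a = 336 − 75.255 × 1.5850 = 216.723 ms
Then RT(4) = 216.723 + 75.255 × log₂ 4 = 216.723 + 75.255 × 2 ≈ 367.234 ms.

367.2 ms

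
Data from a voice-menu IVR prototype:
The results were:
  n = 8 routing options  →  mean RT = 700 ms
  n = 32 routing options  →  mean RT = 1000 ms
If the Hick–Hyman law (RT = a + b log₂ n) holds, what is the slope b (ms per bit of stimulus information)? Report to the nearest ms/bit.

Slope: b = (1000 − 700) / (log₂ 32 − log₂ 8) = 300/2.0000 = 150 ms/bit.

150 ms/bit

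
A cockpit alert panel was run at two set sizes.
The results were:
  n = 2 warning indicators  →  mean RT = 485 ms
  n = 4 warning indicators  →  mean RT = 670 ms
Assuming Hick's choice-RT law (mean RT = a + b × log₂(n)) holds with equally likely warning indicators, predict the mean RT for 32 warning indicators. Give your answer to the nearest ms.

1225 ms

Solve the two-equation system in a and b:
  b = (670 − 485) / (log₂ 4 − log₂ 2) = 185 / (2 − 1) = 185 ms/bit
  a = 485 − 185 × 1 = 300 ms
Then RT(32) = 300 + 185 × log₂ 32 = 300 + 185 × 5 ≈ 1225.000 ms.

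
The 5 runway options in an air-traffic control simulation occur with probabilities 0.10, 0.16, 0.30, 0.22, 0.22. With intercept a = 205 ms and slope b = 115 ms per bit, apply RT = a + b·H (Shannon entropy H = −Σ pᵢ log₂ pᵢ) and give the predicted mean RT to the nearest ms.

462 ms

H = 0.10·log₂(1/0.10) + 0.16·log₂(1/0.16) + 0.30·log₂(1/0.30) + 0.22·log₂(1/0.22) + 0.22·log₂(1/0.22) = 2.2374 bits.
RT = 205 + 115 × 2.2374 = 462.31 ms.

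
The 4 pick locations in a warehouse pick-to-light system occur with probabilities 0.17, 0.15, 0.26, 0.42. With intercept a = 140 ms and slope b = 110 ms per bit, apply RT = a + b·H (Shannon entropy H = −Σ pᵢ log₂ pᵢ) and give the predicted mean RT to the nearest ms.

346 ms

Entropy contributions −pᵢ log₂ pᵢ: 0.4346, 0.4105, 0.5053, 0.5256; sum H = 1.8761 bits.
RT = a + bH = 140 + 110·1.8761 = 346.37 ms.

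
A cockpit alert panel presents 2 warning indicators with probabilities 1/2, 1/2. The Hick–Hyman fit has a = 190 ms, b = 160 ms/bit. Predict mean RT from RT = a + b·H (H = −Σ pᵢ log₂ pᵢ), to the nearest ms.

H = −Σ pᵢ log₂ pᵢ = 0.5·1 + 0.5·1 = 1.000 bits.
RT = 190 + 160 × 1.000 = 350.00 ms.

350 ms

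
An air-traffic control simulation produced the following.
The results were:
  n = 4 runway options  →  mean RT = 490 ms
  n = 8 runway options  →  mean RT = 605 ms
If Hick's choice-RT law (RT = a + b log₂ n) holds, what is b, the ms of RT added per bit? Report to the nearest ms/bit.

115 ms/bit

Slope: b = (605 − 490) / (log₂ 8 − log₂ 4) = 115/1.0000 = 115 ms/bit.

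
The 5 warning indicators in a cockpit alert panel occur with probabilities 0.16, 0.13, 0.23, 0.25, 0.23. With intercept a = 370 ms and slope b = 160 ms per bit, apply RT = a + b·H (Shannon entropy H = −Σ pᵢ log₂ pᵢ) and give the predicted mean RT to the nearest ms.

H = 0.16·log₂(1/0.16) + 0.13·log₂(1/0.13) + 0.23·log₂(1/0.23) + 0.25·log₂(1/0.25) + 0.23·log₂(1/0.23) = 2.2810 bits.
RT = 370 + 160 × 2.2810 = 734.96 ms.

735 ms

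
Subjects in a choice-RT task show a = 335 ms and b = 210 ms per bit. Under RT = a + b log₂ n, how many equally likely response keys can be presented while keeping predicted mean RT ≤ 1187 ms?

Information budget: (1187 − 335)/210 = 4.0571 bits, so n ≤ 2^4.0571 = 16.646 → at most 16.

16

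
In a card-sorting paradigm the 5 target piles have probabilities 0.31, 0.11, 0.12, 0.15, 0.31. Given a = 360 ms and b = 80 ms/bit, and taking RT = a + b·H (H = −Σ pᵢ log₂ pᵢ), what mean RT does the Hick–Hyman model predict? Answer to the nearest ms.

534 ms

Entropy contributions −pᵢ log₂ pᵢ: 0.5238, 0.3503, 0.3671, 0.4105, 0.5238; sum H = 2.1755 bits.
RT = a + bH = 360 + 80·2.1755 = 534.04 ms.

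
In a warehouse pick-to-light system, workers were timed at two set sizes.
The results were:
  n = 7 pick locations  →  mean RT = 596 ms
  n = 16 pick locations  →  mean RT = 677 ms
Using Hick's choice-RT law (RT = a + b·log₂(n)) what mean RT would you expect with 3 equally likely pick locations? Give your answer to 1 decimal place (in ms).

513.0 ms

With log₂ n on the abscissa the relation is linear; from the two conditions:
  b = (677 − 596) / (log₂ 16 − log₂ 7) = 81 / (4 − 2.8074) = 67.916 ms/bit
  a = 596 − 67.916 × 2.8074 = 405.335 ms
Then RT(3) = 405.335 + 67.916 × log₂ 3 = 405.335 + 67.916 × 1.5850 ≈ 512.980 ms.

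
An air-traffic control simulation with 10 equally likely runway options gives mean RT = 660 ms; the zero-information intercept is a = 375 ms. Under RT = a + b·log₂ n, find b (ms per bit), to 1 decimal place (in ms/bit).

85.8 ms/bit

10 alternatives carry log₂ 10 = 3.3219 bits; the choice cost is 660 − 375 = 285 ms, so b = 285/3.3219 = 85.794 ms/bit.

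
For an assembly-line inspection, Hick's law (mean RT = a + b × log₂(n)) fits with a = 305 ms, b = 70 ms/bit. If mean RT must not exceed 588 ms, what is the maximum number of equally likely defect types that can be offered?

16

Information budget: (588 − 305)/70 = 4.0429 bits, so n ≤ 2^4.0429 = 16.482 → at most 16.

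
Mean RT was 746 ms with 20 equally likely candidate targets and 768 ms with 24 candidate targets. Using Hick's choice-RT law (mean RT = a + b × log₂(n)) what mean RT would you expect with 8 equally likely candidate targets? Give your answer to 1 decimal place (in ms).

RT is linear in log₂ n, so two points fix the line:
  b = (768 − 746) / (log₂ 24 − log₂ 20) = 22 / (4.5850 − 4.3219) = 83.639 ms/bit
  a = 746 − 83.639 × 4.3219 = 384.517 ms
Then RT(8) = 384.517 + 83.639 × log₂ 8 = 384.517 + 83.639 × 3 ≈ 635.435 ms.

635.4 ms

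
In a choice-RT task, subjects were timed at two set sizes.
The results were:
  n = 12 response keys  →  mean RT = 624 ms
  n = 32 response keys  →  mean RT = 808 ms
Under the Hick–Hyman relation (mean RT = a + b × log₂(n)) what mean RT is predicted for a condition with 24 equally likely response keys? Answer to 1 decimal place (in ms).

754.0 ms

Solve the two-equation system in a and b:
  b = (808 − 624) / (log₂ 32 − log₂ 12) = 184 / (5 − 3.5850) = 130.032 ms/bit
  a = 624 − 130.032 × 3.5850 = 157.841 ms
Then RT(24) = 157.841 + 130.032 × log₂ 24 = 157.841 + 130.032 × 4.5850 ≈ 754.032 ms.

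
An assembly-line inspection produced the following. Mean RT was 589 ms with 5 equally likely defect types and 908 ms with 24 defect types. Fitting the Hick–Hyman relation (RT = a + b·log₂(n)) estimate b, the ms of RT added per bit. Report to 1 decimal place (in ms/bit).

b = (RT₂ − RT₁)/(log₂ n₂ − log₂ n₁) = (908 − 589)/(4.5850 − 2.3219) = 140.961 ms/bit.

141.0 ms/bit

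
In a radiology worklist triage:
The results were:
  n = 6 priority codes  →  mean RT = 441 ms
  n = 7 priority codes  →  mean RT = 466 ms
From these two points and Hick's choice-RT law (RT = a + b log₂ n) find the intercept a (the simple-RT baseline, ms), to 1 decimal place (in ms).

b = (RT₂ − RT₁)/(log₂ n₂ − log₂ n₁) = (466 − 441)/(2.8074 − 2.5850) = 112.414 ms/bit.
Intercept: a = 441 − 112.414·log₂(6) = 150.414 ms.

150.4 ms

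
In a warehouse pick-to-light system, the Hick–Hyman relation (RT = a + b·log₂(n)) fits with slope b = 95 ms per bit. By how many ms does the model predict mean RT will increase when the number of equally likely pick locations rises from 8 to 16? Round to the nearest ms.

95 ms

The intercept a cancels: ΔRT = b·(log₂ n₂ − log₂ n₁) = b·log₂(n₂/n₁).
log₂(16) − log₂(8) = log₂(16/8) = log₂(2) = 1.
ΔRT = 95 × 1.0000 = 95.000 ms.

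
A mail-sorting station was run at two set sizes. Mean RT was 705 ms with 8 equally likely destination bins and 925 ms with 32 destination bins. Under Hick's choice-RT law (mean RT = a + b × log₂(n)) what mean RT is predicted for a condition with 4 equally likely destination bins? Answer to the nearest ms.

RT is linear in log₂ n, so two points fix the line:
  b = (925 − 705) / (log₂ 32 − log₂ 8) = 220 / (5 − 3) = 110 ms/bit
  a = 705 − 110 × 3 = 375 ms
Then RT(4) = 375 + 110 × log₂ 4 = 375 + 110 × 2 ≈ 595.000 ms.

595 ms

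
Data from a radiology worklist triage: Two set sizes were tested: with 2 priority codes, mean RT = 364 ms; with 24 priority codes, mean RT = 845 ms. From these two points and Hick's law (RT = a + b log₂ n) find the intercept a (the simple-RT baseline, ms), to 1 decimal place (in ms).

Slope: b = (845 − 364) / (log₂ 24 − log₂ 2) = 481/3.5850 = 134.172 ms/bit.
a = RT₁ − b·log₂ n₁ = 364 − 134.172 × 1 = 229.828 ms.

229.8 ms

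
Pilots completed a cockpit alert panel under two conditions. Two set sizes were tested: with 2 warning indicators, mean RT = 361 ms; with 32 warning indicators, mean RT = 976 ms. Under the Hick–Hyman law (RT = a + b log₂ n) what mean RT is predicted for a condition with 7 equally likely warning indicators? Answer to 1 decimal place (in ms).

With log₂ n on the abscissa the relation is linear; from the two conditions:
  b = (976 − 361) / (log₂ 32 − log₂ 2) = 615 / (5 − 1) = 153.750 ms/bit
  a = 361 − 153.750 × 1 = 207.250 ms
Then RT(7) = 207.250 + 153.750 × log₂ 7 = 207.250 + 153.750 × 2.8074 ≈ 638.881 ms.

638.9 ms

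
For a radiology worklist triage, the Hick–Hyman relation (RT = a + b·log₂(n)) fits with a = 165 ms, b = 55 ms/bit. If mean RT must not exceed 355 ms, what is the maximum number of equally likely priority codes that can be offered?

10

Information budget: (355 − 165)/55 = 3.4545 bits, so n ≤ 2^3.4545 = 10.963 → at most 10.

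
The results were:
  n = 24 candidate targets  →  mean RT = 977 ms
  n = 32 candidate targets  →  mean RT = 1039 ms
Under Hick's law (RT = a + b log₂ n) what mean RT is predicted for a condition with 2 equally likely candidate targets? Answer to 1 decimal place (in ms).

RT is linear in log₂ n, so two points fix the line:
  b = (1039 − 977) / (log₂ 32 − log₂ 24) = 62 / (5 − 4.5850) = 149.384 ms/bit
  a = 977 − 149.384 × 4.5850 = 292.080 ms
Then RT(2) = 292.080 + 149.384 × log₂ 2 = 292.080 + 149.384 × 1 ≈ 441.464 ms.

441.5 ms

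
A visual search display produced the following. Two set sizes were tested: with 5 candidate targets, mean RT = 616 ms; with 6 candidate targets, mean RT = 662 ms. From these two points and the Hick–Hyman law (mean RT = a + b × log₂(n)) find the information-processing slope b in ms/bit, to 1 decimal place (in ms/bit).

174.9 ms/bit

The slope on a log₂ axis is (662 − 616) / (2.5850 − 2.3219) = 174.882 ms/bit.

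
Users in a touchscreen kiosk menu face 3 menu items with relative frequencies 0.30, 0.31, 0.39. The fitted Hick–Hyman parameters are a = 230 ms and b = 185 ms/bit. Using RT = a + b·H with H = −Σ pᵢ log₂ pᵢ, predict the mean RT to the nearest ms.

521 ms

H = 0.30·log₂(1/0.30) + 0.31·log₂(1/0.31) + 0.39·log₂(1/0.39) = 1.5747 bits.
RT = 230 + 185 × 1.5747 = 521.32 ms.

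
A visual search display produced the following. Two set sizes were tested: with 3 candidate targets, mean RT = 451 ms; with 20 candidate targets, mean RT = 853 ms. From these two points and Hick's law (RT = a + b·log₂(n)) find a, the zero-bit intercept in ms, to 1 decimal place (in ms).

The slope on a log₂ axis is (853 − 451) / (4.3219 − 1.5850) = 146.878 ms/bit.
a = RT₁ − b·log₂ n₁ = 451 − 146.878 × 1.5850 = 218.204 ms.

218.2 ms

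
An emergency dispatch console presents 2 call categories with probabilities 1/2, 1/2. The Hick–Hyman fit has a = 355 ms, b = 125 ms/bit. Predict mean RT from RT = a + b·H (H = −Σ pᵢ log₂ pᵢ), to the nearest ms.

480 ms

H = −Σ pᵢ log₂ pᵢ = 0.5·1 + 0.5·1 = 1.000 bits.
RT = 355 + 125 × 1.000 = 480.00 ms.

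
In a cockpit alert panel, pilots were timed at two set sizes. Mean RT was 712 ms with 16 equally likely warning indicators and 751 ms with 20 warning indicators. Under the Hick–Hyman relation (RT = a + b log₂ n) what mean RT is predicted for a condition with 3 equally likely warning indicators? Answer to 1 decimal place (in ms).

RT is linear in log₂ n, so two points fix the line:
  b = (751 − 712) / (log₂ 20 − log₂ 16) = 39 / (4.3219 − 4) = 121.145 ms/bit
  a = 712 − 121.145 × 4 = 227.420 ms
Then RT(3) = 227.420 + 121.145 × log₂ 3 = 227.420 + 121.145 × 1.5850 ≈ 419.430 ms.

419.4 ms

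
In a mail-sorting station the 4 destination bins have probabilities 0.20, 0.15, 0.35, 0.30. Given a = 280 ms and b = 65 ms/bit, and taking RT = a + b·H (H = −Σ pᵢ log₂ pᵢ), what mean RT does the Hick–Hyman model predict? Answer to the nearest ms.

405 ms

H = 0.20·log₂(1/0.20) + 0.15·log₂(1/0.15) + 0.35·log₂(1/0.35) + 0.30·log₂(1/0.30) = 1.9261 bits.
RT = 280 + 65 × 1.9261 = 405.20 ms.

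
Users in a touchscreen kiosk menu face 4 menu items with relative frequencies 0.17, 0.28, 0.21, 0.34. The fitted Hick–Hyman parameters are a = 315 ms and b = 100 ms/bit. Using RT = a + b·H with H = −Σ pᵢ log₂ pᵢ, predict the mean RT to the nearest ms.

510 ms

H = 0.17·log₂(1/0.17) + 0.28·log₂(1/0.28) + 0.21·log₂(1/0.21) + 0.34·log₂(1/0.34) = 1.9508 bits.
RT = 315 + 100 × 1.9508 = 510.08 ms.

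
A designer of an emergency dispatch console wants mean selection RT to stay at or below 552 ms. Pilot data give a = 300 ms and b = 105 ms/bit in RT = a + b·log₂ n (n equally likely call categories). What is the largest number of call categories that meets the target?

5

Information budget: (552 − 300)/105 = 2.4000 bits, so n ≤ 2^2.4000 = 5.278 → at most 5.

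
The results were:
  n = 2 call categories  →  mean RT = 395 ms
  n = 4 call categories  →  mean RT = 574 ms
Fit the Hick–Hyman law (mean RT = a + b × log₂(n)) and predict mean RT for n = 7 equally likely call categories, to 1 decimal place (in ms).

718.5 ms

RT is linear in log₂ n, so two points fix the line:
  b = (574 − 395) / (log₂ 4 − log₂ 2) = 179 / (2 − 1) = 179.000 ms/bit
  a = 395 − 179.000 × 1 = 216.000 ms
Then RT(7) = 216.000 + 179.000 × log₂ 7 = 216.000 + 179.000 × 2.8074 ≈ 718.517 ms.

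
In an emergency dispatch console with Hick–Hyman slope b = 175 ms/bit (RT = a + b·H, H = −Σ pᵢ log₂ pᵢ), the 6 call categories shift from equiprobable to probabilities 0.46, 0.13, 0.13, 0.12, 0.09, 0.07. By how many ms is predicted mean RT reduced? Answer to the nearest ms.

62 ms

The RT saving is b·ΔH. Equiprobable H₀ = log₂(6) = 2.5850 bits; with the given probabilities H = 2.2289 bits.
b·(H₀ − H) = 175 × (2.5850 − 2.2289) = 62.31 ms.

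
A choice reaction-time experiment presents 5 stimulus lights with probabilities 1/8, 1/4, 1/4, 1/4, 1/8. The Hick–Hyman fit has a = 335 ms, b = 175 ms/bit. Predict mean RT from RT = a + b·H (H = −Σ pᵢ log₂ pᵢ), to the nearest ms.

729 ms

Each term −pᵢ log₂ pᵢ: 0.125·3 + 0.25·2 + 0.25·2 + 0.25·2 + 0.125·3; summed, H = 2.250 bits.
Mean RT = a + bH = 335 + 175·2.250 = 728.75 ms.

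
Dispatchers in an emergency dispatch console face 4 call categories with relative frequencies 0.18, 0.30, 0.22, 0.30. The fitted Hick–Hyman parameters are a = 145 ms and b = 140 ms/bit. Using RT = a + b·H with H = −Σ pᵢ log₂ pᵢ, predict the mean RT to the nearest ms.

421 ms

Entropy contributions −pᵢ log₂ pᵢ: 0.4453, 0.5211, 0.4806, 0.5211; sum H = 1.9681 bits.
RT = a + bH = 145 + 140·1.9681 = 420.53 ms.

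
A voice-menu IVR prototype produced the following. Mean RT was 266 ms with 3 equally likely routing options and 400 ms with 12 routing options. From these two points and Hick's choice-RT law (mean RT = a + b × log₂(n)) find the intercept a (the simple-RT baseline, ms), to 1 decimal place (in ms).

159.8 ms

Slope: b = (400 − 266) / (log₂ 12 − log₂ 3) = 134/2.0000 = 67.000 ms/bit.
Intercept: a = 266 − 67.000·log₂(3) = 159.808 ms.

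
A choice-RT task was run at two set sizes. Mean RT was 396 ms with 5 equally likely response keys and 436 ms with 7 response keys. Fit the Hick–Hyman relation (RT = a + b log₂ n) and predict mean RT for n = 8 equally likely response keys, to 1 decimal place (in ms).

Solve the two-equation system in a and b:
  b = (436 − 396) / (log₂ 7 − log₂ 5) = 40 / (2.8074 − 2.3219) = 82.402 ms/bit
  a = 396 − 82.402 × 2.3219 = 204.669 ms
Then RT(8) = 204.669 + 82.402 × log₂ 8 = 204.669 + 82.402 × 3 ≈ 451.874 ms.

451.9 ms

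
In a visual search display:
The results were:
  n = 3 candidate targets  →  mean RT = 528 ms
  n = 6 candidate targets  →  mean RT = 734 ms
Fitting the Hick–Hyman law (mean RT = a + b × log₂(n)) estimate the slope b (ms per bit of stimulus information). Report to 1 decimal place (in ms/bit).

206.0 ms/bit

b = (RT₂ − RT₁)/(log₂ n₂ − log₂ n₁) = (734 − 528)/(2.5850 − 1.5850) = 206.000 ms/bit.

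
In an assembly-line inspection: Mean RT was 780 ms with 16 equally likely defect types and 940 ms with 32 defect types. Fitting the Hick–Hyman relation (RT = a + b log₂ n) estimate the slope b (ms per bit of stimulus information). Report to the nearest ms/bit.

160 ms/bit

b = (RT₂ − RT₁)/(log₂ n₂ − log₂ n₁) = (940 − 780)/(5 − 4) = 160 ms/bit.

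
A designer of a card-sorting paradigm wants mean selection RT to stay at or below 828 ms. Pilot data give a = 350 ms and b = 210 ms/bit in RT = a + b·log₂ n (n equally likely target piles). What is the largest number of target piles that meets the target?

210·log₂ n ≤ 828 − 350 = 478, giving log₂ n ≤ 2.2762 and n ≤ 4.844. The largest whole number is 4.

4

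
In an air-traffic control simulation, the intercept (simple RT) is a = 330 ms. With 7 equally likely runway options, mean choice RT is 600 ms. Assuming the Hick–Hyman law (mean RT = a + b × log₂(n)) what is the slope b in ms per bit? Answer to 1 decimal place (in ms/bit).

b = (600 − 330) / log₂(7) = 270 / 2.8074 = 96.176 ms/bit.

96.2 ms/bit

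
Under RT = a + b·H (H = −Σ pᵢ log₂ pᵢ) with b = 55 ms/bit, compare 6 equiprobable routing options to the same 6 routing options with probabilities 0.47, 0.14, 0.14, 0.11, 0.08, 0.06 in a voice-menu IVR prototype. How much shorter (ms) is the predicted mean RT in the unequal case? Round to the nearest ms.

Equiprobable entropy H₀ = log₂ 6 = 2.5850 bits.
Skewed entropy H = −Σ pᵢ log₂ pᵢ = 2.1915 bits.
ΔRT = b·(H₀ − H) = 55 × 0.3935 = 21.64 ms.

22 ms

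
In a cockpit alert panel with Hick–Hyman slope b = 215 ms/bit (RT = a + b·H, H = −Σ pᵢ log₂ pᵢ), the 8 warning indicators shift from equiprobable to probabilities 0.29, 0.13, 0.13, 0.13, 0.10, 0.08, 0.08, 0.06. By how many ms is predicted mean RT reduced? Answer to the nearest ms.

The RT saving is b·ΔH. Equiprobable H₀ = log₂(8) = 3.0000 bits; with the given probabilities H = 2.8246 bits.
b·(H₀ − H) = 215 × (3.0000 − 2.8246) = 37.72 ms.

38 ms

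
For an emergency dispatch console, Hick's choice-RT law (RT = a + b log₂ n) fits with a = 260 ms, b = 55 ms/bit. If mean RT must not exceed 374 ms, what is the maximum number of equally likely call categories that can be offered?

55·log₂ n ≤ 374 − 260 = 114, giving log₂ n ≤ 2.0727 and n ≤ 4.207. The largest whole number is 4.

4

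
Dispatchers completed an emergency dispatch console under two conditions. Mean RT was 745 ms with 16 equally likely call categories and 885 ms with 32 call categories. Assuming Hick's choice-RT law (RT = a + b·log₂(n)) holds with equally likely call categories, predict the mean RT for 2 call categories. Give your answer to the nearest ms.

325 ms

Solve the two-equation system in a and b:
  b = (885 − 745) / (log₂ 32 − log₂ 16) = 140 / (5 − 4) = 140 ms/bit
  a = 745 − 140 × 4 = 185 ms
Then RT(2) = 185 + 140 × log₂ 2 = 185 + 140 × 1 ≈ 325.000 ms.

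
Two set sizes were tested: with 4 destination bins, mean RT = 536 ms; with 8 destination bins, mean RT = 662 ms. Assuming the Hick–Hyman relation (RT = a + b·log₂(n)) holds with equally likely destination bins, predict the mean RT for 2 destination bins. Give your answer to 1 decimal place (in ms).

RT is linear in log₂ n, so two points fix the line:
  b = (662 − 536) / (log₂ 8 − log₂ 4) = 126 / (3 − 2) = 126.000 ms/bit
  a = 536 − 126.000 × 2 = 284.000 ms
Then RT(2) = 284.000 + 126.000 × log₂ 2 = 284.000 + 126.000 × 1 ≈ 410.000 ms.

410.0 ms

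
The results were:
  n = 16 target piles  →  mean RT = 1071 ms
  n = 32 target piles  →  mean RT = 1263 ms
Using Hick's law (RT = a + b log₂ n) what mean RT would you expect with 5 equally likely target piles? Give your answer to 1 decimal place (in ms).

With log₂ n on the abscissa the relation is linear; from the two conditions:
  b = (1263 − 1071) / (log₂ 32 − log₂ 16) = 192 / (5 − 4) = 192.000 ms/bit
  a = 1071 − 192.000 × 4 = 303.000 ms
Then RT(5) = 303.000 + 192.000 × log₂ 5 = 303.000 + 192.000 × 2.3219 ≈ 748.810 ms.

748.8 ms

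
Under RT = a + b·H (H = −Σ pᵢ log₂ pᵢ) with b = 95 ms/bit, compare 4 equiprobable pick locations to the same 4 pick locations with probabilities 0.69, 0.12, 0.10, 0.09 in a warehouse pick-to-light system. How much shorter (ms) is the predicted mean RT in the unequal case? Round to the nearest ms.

59 ms

The RT saving is b·ΔH. Equiprobable H₀ = log₂(4) = 2.0000 bits; with the given probabilities H = 1.3813 bits.
b·(H₀ − H) = 95 × (2.0000 − 1.3813) = 58.78 ms.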